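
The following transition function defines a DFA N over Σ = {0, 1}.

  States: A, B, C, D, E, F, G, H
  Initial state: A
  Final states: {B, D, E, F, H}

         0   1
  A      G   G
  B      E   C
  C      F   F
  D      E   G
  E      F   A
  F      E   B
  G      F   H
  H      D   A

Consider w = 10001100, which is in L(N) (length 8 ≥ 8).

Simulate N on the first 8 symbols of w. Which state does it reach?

E

State sequence: A -1-> G -0-> F -0-> E -0-> F -1-> B -1-> C -0-> F -0-> E

After reading 8 characters, N is in state E.
(This kind of state-tracing is the core of the pumping-lemma construction: with 8 states, pigeonhole forces a repeat within the first 8 steps.)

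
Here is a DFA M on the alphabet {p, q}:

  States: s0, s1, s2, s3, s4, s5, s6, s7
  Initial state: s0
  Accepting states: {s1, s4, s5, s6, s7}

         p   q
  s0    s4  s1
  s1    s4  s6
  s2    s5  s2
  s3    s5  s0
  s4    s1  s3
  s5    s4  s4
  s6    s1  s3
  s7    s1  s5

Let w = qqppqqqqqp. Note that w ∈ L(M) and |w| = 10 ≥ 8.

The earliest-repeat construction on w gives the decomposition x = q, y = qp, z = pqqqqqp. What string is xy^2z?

qqpqppqqqqqp

xy^2z = q·qp·qp·pqqqqqp = qqpqppqqqqqp.
Reading y = qp takes M from s1 back to s1, so after x·y·y the machine is still in s1, and z then leads to the accepting state s5. Hence qqpqppqqqqqp ∈ L(M).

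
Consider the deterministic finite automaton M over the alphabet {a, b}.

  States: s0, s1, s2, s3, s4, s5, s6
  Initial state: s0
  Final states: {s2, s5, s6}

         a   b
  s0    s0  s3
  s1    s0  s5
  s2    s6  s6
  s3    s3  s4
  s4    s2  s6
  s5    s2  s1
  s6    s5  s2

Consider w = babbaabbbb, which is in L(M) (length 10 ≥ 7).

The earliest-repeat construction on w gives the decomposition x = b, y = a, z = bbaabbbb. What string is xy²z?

xy^2z = b·a·a·bbaabbbb = baabbaabbbb.
Reading y = a takes M from s3 back to s3, so after x·y·y the machine is still in s3, and z then leads to the accepting state s2. Hence baabbaabbbb ∈ L(M).

baabbaabbbb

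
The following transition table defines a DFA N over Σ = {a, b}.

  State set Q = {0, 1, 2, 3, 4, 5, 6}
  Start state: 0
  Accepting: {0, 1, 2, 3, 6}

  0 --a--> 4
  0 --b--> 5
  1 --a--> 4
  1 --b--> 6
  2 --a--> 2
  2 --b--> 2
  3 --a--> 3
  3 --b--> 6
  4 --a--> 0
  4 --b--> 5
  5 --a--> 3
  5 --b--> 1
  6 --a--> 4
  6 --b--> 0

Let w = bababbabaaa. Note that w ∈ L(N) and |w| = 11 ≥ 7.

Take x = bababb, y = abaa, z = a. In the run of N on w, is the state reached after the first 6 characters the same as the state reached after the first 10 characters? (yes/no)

State sequence: 0 -b-> 5 -a-> 3 -b-> 6 -a-> 4 -b-> 5 -b-> 1 -a-> 4 -b-> 5 -a-> 3 -a-> 3

After x (step 6): 1. After xy (step 10): 3.
They differ (1 ≠ 3), so y is not a cycle from the state after x; this split is not the one the pumping-lemma construction produces, and pumping y need not keep the string in L(N).

no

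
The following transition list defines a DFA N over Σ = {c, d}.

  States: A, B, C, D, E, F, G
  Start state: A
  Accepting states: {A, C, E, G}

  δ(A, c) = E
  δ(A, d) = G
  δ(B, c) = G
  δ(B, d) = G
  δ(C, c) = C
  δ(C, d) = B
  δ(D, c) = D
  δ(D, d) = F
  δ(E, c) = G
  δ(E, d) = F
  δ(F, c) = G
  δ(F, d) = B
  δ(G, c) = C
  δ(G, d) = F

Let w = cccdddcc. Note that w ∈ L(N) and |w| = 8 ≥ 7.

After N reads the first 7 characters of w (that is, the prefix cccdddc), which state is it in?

G

Run of N on the first 7 characters of w = c c c d d d c:
  step 0: A  (start)
  step 1: E  (read c: A→E)
  step 2: G  (read c: E→G)
  step 3: C  (read c: G→C)
  step 4: B  (read d: C→B)
  step 5: G  (read d: B→G)
  step 6: F  (read d: G→F)
  step 7: G  (read c: F→G)

After reading 7 characters, N is in state G.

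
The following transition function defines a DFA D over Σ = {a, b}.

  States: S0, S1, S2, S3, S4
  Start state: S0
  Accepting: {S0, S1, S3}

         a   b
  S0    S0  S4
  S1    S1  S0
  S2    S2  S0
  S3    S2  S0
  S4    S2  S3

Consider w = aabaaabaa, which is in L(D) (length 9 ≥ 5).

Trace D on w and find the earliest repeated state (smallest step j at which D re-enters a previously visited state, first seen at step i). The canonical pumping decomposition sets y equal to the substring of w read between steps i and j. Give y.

a

State sequence: S0 -a-> S0 -a-> S0 -b-> S4 -a-> S2 -a-> S2 -a-> S2 -b-> S0 -a-> S0 -a-> S0
First repeat at step 1: S0 was already visited.

So i = 0, j = 1, giving x = w[0:0] = ε, y = w[0:1] = a, z = w[1:9] = abaaabaa.
Check: |xy| = 1 ≤ 5 and |y| = 1 ≥ 1. Reading y takes D from S0 back to S0, so every xyⁱz is accepted.
With |Q| = 5, pigeonhole forces a state repeat no later than step 5; the substring read between the first and second visits to that state can be pumped.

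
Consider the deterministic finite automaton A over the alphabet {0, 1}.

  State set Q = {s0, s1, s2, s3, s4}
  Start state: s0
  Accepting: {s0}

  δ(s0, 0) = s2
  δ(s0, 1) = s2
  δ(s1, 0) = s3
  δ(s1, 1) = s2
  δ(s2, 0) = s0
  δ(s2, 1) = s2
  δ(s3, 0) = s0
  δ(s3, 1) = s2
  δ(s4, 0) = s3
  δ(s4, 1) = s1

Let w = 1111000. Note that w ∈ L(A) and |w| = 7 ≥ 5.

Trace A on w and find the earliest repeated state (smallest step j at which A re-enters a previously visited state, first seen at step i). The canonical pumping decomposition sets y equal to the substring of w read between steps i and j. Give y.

Run of A on w = 1 1 1 1 0 0 0:
  step 0: s0  (start)
  step 1: s2  (read 1: s0→s2)
  step 2: s2  (read 1: s2→s2)   ← first repeat (s2 seen earlier)
  step 3: s2  (read 1: s2→s2)
  step 4: s2  (read 1: s2→s2)
  step 5: s0  (read 0: s2→s0)
  step 6: s2  (read 0: s0→s2)
  step 7: s0  (read 0: s2→s0)

So i = 1, j = 2, giving x = w[0:1] = 1, y = w[1:2] = 1, z = w[2:7] = 11000.
Check: |xy| = 2 ≤ 5 and |y| = 1 ≥ 1. Reading y takes A from s2 back to s2, so every xyⁱz is accepted.
With |Q| = 5, pigeonhole forces a state repeat no later than step 5; the substring read between the first and second visits to that state can be pumped.

1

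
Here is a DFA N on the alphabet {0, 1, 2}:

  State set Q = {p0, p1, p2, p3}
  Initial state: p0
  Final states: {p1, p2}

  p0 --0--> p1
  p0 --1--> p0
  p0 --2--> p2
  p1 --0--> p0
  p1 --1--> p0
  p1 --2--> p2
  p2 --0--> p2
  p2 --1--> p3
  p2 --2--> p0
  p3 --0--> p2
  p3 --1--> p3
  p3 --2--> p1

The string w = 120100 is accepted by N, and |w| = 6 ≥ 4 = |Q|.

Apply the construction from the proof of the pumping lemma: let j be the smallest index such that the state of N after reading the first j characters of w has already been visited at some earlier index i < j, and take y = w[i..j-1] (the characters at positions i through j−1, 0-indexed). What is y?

1

State sequence: p0 -1-> p0 -2-> p2 -0-> p2 -1-> p3 -0-> p2 -0-> p2
First repeat at step 1: p0 was already visited.

So i = 0, j = 1, giving x = w[0:0] = ε, y = w[0:1] = 1, z = w[1:6] = 20100.
Check: |xy| = 1 ≤ 4 and |y| = 1 ≥ 1. Reading y takes N from p0 back to p0, so every xyⁱz is accepted.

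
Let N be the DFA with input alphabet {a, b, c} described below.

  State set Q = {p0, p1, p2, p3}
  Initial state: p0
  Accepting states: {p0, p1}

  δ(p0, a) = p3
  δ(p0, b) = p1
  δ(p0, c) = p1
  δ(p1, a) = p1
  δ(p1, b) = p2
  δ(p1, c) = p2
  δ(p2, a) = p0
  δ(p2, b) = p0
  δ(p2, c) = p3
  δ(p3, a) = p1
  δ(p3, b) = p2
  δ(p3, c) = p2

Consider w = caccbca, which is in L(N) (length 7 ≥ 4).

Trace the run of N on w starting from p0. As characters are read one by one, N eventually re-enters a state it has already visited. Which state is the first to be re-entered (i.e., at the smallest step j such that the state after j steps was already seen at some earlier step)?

Run of N on w = c a c c b c a:
  step 0: p0  (start)
  step 1: p1  (read c: p0→p1)
  step 2: p1  (read a: p1→p1)   ← first repeat (p1 seen earlier)
  step 3: p2  (read c: p1→p2)
  step 4: p3  (read c: p2→p3)
  step 5: p2  (read b: p3→p2)
  step 6: p3  (read c: p2→p3)
  step 7: p1  (read a: p3→p1)

The earliest repeat is at step j = 2: N is in p1, which it already visited at step i = 1.
Pumping length from the standard proof: p = 4 (the number of states). The repeated state found above gives |xy| = j ≤ 4 and |y| = j − i ≥ 1.

p1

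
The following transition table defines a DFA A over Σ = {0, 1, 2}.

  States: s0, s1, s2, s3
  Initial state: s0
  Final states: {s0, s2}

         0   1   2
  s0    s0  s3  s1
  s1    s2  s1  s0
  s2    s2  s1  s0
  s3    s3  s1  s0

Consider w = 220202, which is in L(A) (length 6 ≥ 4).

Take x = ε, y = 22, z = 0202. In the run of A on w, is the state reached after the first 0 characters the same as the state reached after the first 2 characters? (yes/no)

Run of A on the first 2 characters of w = 2 2:
  step 0: s0  (start)
  step 1: s1  (read 2: s0→s1)
  step 2: s0  (read 2: s1→s0)

After x (step 0): s0. After xy (step 2): s0.
They match, so y = 22 drives A around a cycle from s0 back to itself; pumping y any number of times keeps A in s0 before reading z, and xyⁱz ∈ L(A) for every i ≥ 0.

yes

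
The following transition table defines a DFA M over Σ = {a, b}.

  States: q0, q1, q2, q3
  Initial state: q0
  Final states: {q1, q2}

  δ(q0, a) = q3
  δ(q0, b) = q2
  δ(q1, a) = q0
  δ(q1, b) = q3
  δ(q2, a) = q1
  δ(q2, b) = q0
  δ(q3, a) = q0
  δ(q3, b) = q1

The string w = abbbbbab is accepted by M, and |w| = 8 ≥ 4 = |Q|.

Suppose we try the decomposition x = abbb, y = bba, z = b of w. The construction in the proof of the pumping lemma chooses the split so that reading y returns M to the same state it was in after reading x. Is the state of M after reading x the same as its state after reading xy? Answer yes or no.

Run of M on the first 7 characters of w = a b b b b b a:
  step 0: q0  (start)
  step 1: q3  (read a: q0→q3)
  step 2: q1  (read b: q3→q1)
  step 3: q3  (read b: q1→q3)
  step 4: q1  (read b: q3→q1)
  step 5: q3  (read b: q1→q3)
  step 6: q1  (read b: q3→q1)
  step 7: q0  (read a: q1→q0)

After x (step 4): q1. After xy (step 7): q0.
They differ (q1 ≠ q0), so y is not a cycle from the state after x; this split is not the one the pumping-lemma construction produces, and pumping y need not keep the string in L(M).

no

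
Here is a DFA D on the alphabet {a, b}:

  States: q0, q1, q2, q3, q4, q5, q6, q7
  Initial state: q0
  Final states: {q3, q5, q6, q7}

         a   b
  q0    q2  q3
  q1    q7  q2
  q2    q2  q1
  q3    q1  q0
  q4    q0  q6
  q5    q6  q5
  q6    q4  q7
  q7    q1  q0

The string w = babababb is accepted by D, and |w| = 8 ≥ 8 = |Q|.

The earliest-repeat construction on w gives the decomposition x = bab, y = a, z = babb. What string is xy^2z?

babaababb

xy^2z = bab·a·a·babb = babaababb.
Reading y = a takes D from q2 back to q2, so after x·y·y the machine is still in q2, and z then leads to the accepting state q3. Hence babaababb ∈ L(D).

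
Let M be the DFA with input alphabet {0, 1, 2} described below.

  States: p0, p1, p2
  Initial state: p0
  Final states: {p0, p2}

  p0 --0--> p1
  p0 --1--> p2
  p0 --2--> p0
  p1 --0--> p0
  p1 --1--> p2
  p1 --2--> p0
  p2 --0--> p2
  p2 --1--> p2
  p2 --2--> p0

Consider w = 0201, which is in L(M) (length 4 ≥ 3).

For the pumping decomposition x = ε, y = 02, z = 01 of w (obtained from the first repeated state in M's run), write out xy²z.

xy^2z = ε·02·02·01 = 020201.
Reading y = 02 takes M from p0 back to p0, so after x·y·y the machine is still in p0, and z then leads to the accepting state p2. Hence 020201 ∈ L(M).

020201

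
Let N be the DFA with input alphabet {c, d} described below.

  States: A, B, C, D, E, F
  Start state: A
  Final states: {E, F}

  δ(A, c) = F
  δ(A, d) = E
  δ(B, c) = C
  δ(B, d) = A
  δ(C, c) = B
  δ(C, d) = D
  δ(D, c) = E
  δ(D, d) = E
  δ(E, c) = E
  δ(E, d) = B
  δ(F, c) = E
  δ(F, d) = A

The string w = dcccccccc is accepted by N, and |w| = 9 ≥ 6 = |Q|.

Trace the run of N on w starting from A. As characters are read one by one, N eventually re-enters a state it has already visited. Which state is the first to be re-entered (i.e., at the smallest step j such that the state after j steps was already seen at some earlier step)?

E

State sequence: A -d-> E -c-> E -c-> E -c-> E -c-> E -c-> E -c-> E -c-> E -c-> E
First repeat at step 2: E was already visited.

The earliest repeat is at step j = 2: N is in E, which it already visited at step i = 1.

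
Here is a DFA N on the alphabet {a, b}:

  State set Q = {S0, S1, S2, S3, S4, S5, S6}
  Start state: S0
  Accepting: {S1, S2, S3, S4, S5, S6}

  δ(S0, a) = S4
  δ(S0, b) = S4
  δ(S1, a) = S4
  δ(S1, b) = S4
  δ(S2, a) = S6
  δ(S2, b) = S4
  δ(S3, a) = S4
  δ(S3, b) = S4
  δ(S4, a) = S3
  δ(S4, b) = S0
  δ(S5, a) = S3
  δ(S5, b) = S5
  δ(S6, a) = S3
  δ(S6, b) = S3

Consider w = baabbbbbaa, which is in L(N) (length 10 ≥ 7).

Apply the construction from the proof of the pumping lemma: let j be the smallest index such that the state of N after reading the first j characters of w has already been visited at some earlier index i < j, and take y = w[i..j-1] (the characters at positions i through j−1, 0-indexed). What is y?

aa

Run of N on w = b a a b b b b b a a:
  step 0: S0  (start)
  step 1: S4  (read b: S0→S4)
  step 2: S3  (read a: S4→S3)
  step 3: S4  (read a: S3→S4)   ← first repeat (S4 seen earlier)
  step 4: S0  (read b: S4→S0)
  step 5: S4  (read b: S0→S4)
  step 6: S0  (read b: S4→S0)
  step 7: S4  (read b: S0→S4)
  step 8: S0  (read b: S4→S0)
  step 9: S4  (read a: S0→S4)
  step 10: S3  (read a: S4→S3)

So i = 1, j = 3, giving x = w[0:1] = b, y = w[1:3] = aa, z = w[3:10] = bbbbbaa.
Check: |xy| = 3 ≤ 7 and |y| = 2 ≥ 1. Reading y takes N from S4 back to S4, so every xyⁱz is accepted.
Pumping length from the standard proof: p = 7 (the number of states). The repeated state found above gives |xy| = j ≤ 7 and |y| = j − i ≥ 1.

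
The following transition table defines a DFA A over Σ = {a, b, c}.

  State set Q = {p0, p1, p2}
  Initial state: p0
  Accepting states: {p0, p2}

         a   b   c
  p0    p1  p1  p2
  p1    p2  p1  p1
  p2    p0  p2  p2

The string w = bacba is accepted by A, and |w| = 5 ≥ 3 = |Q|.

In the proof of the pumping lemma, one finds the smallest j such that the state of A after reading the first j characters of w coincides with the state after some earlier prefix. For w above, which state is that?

Run of A on w = b a c b a:
  step 0: p0  (start)
  step 1: p1  (read b: p0→p1)
  step 2: p2  (read a: p1→p2)
  step 3: p2  (read c: p2→p2)   ← first repeat (p2 seen earlier)
  step 4: p2  (read b: p2→p2)
  step 5: p0  (read a: p2→p0)

The earliest repeat is at step j = 3: A is in p2, which it already visited at step i = 2.
The DFA has 3 states, so the proof of the pumping lemma guarantees a repeated state among the first 3+1 visited; the segment between the two visits is the pumpable y.

p2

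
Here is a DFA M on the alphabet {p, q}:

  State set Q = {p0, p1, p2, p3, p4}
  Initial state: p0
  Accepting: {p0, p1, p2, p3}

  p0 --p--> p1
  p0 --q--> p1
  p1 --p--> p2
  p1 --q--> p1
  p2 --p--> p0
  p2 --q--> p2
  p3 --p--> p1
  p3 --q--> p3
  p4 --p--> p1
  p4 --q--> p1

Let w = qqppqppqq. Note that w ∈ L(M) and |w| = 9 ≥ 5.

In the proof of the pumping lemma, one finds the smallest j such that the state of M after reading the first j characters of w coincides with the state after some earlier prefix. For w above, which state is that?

p1

State sequence: p0 -q-> p1 -q-> p1 -p-> p2 -p-> p0 -q-> p1 -p-> p2 -p-> p0 -q-> p1 -q-> p1
First repeat at step 2: p1 was already visited.

The earliest repeat is at step j = 2: M is in p1, which it already visited at step i = 1.
With |Q| = 5, pigeonhole forces a state repeat no later than step 5; the substring read between the first and second visits to that state can be pumped.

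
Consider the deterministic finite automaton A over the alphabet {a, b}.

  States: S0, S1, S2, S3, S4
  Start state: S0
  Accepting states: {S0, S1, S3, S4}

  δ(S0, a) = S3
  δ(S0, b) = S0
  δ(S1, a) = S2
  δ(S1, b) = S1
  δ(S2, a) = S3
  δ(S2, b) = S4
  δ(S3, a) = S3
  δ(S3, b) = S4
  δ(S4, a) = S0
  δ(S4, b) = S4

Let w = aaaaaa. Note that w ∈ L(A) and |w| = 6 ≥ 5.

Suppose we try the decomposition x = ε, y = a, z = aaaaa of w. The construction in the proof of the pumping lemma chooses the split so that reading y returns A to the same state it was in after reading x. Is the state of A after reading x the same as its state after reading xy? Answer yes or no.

no

Run of A on the first 1 characters of w = a:
  step 0: S0  (start)
  step 1: S3  (read a: S0→S3)

After x (step 0): S0. After xy (step 1): S3.
They differ (S0 ≠ S3), so y is not a cycle from the state after x; this split is not the one the pumping-lemma construction produces, and pumping y need not keep the string in L(A).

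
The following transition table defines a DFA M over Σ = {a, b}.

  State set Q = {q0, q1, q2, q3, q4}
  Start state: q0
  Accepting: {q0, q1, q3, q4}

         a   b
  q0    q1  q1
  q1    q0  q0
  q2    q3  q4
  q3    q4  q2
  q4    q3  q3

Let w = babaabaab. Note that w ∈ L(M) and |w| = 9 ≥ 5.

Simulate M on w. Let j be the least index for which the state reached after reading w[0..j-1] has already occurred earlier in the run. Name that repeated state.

Run of M on w = b a b a a b a a b:
  step 0: q0  (start)
  step 1: q1  (read b: q0→q1)
  step 2: q0  (read a: q1→q0)   ← first repeat (q0 seen earlier)
  step 3: q1  (read b: q0→q1)
  step 4: q0  (read a: q1→q0)
  step 5: q1  (read a: q0→q1)
  step 6: q0  (read b: q1→q0)
  step 7: q1  (read a: q0→q1)
  step 8: q0  (read a: q1→q0)
  step 9: q1  (read b: q0→q1)

The earliest repeat is at step j = 2: M is in q0, which it already visited at step i = 0.
Since M has 5 states, any run of length ≥ 5 visits 5+1 states, so by pigeonhole some state repeats within the first 5 steps — that repeat gives the pumpable loop.

q0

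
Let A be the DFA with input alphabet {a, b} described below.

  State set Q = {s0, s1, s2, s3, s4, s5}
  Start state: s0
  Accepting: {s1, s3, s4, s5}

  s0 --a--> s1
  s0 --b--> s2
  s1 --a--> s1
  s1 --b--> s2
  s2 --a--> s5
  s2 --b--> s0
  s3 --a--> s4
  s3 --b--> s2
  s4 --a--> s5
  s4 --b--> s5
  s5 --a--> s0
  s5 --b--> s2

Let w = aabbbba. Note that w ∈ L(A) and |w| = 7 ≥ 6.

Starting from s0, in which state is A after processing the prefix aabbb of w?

State sequence: s0 -a-> s1 -a-> s1 -b-> s2 -b-> s0 -b-> s2

After reading 5 characters, A is in state s2.

s2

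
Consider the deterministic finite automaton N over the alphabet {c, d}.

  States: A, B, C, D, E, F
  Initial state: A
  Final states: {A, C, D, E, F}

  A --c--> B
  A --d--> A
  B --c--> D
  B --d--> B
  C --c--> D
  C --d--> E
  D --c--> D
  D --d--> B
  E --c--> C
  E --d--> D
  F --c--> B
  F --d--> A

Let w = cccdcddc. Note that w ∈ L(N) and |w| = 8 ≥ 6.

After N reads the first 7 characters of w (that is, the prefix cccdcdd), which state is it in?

State sequence: A -c-> B -c-> D -c-> D -d-> B -c-> D -d-> B -d-> B

After reading 7 characters, N is in state B.

B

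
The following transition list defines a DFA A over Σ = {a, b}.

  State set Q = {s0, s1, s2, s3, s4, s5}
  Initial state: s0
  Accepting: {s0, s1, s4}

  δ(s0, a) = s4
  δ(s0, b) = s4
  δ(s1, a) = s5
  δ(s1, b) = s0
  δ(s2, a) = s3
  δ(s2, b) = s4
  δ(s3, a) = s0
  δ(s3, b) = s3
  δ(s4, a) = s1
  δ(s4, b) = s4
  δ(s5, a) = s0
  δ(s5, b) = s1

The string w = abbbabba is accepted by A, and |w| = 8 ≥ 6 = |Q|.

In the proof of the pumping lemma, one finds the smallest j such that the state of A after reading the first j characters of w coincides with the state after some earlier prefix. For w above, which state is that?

s4

Run of A on w = a b b b a b b a:
  step 0: s0  (start)
  step 1: s4  (read a: s0→s4)
  step 2: s4  (read b: s4→s4)   ← first repeat (s4 seen earlier)
  step 3: s4  (read b: s4→s4)
  step 4: s4  (read b: s4→s4)
  step 5: s1  (read a: s4→s1)
  step 6: s0  (read b: s1→s0)
  step 7: s4  (read b: s0→s4)
  step 8: s1  (read a: s4→s1)

The earliest repeat is at step j = 2: A is in s4, which it already visited at step i = 1.
Pumping length from the standard proof: p = 6 (the number of states). The repeated state found above gives |xy| = j ≤ 6 and |y| = j − i ≥ 1.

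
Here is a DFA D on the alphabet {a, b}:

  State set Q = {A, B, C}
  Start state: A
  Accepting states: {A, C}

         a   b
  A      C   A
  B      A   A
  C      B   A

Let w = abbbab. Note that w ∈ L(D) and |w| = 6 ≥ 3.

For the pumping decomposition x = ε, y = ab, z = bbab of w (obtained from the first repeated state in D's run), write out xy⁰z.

xy⁰z = xz = ε·bbab = bbab.
Reading y = ab takes D from A back to A, so after x the machine is still in A, and z then leads to the accepting state A. Hence bbab ∈ L(D).

bbab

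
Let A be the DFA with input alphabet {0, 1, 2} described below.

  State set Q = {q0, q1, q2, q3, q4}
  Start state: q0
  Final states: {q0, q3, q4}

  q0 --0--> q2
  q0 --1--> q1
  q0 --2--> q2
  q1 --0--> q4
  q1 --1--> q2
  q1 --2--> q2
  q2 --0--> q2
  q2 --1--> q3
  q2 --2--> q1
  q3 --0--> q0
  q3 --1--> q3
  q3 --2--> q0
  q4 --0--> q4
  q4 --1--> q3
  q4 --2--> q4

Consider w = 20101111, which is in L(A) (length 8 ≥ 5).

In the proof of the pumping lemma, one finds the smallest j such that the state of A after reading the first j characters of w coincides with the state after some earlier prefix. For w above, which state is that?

State sequence: q0 -2-> q2 -0-> q2 -1-> q3 -0-> q0 -1-> q1 -1-> q2 -1-> q3 -1-> q3
First repeat at step 2: q2 was already visited.

The earliest repeat is at step j = 2: A is in q2, which it already visited at step i = 1.

q2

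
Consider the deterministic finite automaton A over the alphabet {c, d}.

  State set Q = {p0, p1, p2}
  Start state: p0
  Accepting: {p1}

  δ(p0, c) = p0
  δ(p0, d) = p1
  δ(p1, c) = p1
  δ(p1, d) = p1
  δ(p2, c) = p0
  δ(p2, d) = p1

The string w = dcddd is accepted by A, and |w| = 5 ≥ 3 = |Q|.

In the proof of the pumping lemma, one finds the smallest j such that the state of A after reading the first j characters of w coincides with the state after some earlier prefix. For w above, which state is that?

p1

State sequence: p0 -d-> p1 -c-> p1 -d-> p1 -d-> p1 -d-> p1
First repeat at step 2: p1 was already visited.

The earliest repeat is at step j = 2: A is in p1, which it already visited at step i = 1.
Pumping length from the standard proof: p = 3 (the number of states). The repeated state found above gives |xy| = j ≤ 3 and |y| = j − i ≥ 1.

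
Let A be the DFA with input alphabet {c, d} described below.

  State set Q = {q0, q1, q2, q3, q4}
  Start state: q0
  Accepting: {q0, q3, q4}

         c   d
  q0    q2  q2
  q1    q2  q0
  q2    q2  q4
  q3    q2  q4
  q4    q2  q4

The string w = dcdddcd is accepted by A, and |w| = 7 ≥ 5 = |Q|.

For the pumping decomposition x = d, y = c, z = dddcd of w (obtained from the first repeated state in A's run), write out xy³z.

xy^3z = d·c·c·c·dddcd = dcccdddcd.
Reading y = c takes A from q2 back to q2, so after x·y·y·y the machine is still in q2, and z then leads to the accepting state q4. Hence dcccdddcd ∈ L(A).

dcccdddcd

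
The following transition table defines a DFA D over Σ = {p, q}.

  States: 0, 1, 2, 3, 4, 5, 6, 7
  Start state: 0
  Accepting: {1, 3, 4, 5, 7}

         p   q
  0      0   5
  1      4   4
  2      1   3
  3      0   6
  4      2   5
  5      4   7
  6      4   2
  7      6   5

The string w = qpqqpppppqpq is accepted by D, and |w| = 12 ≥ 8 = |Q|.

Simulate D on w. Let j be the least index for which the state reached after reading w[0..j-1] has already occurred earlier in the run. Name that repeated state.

Run of D on w = q p q q p p p p p q p q:
  step 0: 0  (start)
  step 1: 5  (read q: 0→5)
  step 2: 4  (read p: 5→4)
  step 3: 5  (read q: 4→5)   ← first repeat (5 seen earlier)
  step 4: 7  (read q: 5→7)
  step 5: 6  (read p: 7→6)
  step 6: 4  (read p: 6→4)
  step 7: 2  (read p: 4→2)
  step 8: 1  (read p: 2→1)
  step 9: 4  (read p: 1→4)
  step 10: 5  (read q: 4→5)
  step 11: 4  (read p: 5→4)
  step 12: 5  (read q: 4→5)

The earliest repeat is at step j = 3: D is in 5, which it already visited at step i = 1.
With |Q| = 8, pigeonhole forces a state repeat no later than step 8; the substring read between the first and second visits to that state can be pumped.

5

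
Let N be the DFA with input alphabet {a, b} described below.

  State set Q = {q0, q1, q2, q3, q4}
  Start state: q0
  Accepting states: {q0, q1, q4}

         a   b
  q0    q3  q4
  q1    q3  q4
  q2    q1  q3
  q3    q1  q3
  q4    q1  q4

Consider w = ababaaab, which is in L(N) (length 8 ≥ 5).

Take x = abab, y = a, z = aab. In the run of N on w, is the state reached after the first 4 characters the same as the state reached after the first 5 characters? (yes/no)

no

State sequence: q0 -a-> q3 -b-> q3 -a-> q1 -b-> q4 -a-> q1

After x (step 4): q4. After xy (step 5): q1.
They differ (q4 ≠ q1), so y is not a cycle from the state after x; this split is not the one the pumping-lemma construction produces, and pumping y need not keep the string in L(N).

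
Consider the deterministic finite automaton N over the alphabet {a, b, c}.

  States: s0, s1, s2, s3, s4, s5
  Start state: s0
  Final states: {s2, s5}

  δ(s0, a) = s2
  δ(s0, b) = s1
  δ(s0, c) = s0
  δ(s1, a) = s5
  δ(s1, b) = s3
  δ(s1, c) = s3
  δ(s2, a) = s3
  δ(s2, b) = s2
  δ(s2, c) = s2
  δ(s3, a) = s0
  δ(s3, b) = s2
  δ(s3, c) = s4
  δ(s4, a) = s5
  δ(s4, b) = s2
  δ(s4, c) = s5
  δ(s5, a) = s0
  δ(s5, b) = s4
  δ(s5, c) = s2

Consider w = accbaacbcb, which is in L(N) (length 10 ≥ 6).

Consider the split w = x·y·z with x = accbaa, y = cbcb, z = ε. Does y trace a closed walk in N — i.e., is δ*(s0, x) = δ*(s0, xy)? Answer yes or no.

State sequence: s0 -a-> s2 -c-> s2 -c-> s2 -b-> s2 -a-> s3 -a-> s0 -c-> s0 -b-> s1 -c-> s3 -b-> s2

After x (step 6): s0. After xy (step 10): s2.
They differ (s0 ≠ s2), so y is not a cycle from the state after x; this split is not the one the pumping-lemma construction produces, and pumping y need not keep the string in L(N).

no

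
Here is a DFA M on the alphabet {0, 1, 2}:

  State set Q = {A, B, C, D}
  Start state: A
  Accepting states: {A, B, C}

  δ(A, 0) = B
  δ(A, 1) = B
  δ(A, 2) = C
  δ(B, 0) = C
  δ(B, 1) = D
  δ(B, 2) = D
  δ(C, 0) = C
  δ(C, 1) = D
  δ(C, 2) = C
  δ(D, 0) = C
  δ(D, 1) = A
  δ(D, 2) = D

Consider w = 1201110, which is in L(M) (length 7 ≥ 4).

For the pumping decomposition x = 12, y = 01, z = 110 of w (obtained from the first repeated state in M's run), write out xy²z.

120101110

xy^2z = 12·01·01·110 = 120101110.
Reading y = 01 takes M from D back to D, so after x·y·y the machine is still in D, and z then leads to the accepting state C. Hence 120101110 ∈ L(M).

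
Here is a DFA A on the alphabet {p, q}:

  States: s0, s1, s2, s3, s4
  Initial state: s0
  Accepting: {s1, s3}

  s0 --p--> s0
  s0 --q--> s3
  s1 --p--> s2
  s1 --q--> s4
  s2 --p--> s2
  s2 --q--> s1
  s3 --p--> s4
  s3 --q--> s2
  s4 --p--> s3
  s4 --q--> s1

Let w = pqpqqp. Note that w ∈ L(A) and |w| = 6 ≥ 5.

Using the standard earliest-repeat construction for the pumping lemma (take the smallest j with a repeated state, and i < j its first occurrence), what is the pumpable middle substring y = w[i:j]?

Run of A on w = p q p q q p:
  step 0: s0  (start)
  step 1: s0  (read p: s0→s0)   ← first repeat (s0 seen earlier)
  step 2: s3  (read q: s0→s3)
  step 3: s4  (read p: s3→s4)
  step 4: s1  (read q: s4→s1)
  step 5: s4  (read q: s1→s4)
  step 6: s3  (read p: s4→s3)

So i = 0, j = 1, giving x = w[0:0] = ε, y = w[0:1] = p, z = w[1:6] = qpqqp.
Check: |xy| = 1 ≤ 5 and |y| = 1 ≥ 1. Reading y takes A from s0 back to s0, so every xyⁱz is accepted.

p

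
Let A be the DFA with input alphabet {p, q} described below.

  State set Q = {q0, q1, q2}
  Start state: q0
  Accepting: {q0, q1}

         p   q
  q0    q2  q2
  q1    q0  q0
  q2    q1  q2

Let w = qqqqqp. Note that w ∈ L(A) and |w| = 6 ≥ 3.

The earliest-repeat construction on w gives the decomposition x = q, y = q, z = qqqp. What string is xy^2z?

qqqqqqp

xy^2z = q·q·q·qqqp = qqqqqqp.
Reading y = q takes A from q2 back to q2, so after x·y·y the machine is still in q2, and z then leads to the accepting state q1. Hence qqqqqqp ∈ L(A).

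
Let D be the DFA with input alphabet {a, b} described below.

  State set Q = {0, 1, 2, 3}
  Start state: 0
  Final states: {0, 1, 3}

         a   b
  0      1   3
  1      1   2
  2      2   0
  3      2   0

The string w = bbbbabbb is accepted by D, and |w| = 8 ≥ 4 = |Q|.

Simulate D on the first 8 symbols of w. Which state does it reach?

3

Run of D on the first 8 characters of w = b b b b a b b b:
  step 0: 0  (start)
  step 1: 3  (read b: 0→3)
  step 2: 0  (read b: 3→0)
  step 3: 3  (read b: 0→3)
  step 4: 0  (read b: 3→0)
  step 5: 1  (read a: 0→1)
  step 6: 2  (read b: 1→2)
  step 7: 0  (read b: 2→0)
  step 8: 3  (read b: 0→3)

After reading 8 characters, D is in state 3.
(This kind of state-tracing is the core of the pumping-lemma construction: with 4 states, pigeonhole forces a repeat within the first 4 steps.)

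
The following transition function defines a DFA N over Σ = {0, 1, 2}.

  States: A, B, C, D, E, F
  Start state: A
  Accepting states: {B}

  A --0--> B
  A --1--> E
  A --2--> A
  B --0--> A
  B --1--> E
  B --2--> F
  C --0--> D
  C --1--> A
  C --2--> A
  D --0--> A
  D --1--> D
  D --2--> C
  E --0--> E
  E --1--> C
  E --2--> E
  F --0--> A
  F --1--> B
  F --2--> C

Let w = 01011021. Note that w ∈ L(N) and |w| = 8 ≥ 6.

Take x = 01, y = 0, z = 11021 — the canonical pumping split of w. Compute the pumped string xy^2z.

010011021

xy^2z = 01·0·0·11021 = 010011021.
Reading y = 0 takes N from E back to E, so after x·y·y the machine is still in E, and z then leads to the accepting state B. Hence 010011021 ∈ L(N).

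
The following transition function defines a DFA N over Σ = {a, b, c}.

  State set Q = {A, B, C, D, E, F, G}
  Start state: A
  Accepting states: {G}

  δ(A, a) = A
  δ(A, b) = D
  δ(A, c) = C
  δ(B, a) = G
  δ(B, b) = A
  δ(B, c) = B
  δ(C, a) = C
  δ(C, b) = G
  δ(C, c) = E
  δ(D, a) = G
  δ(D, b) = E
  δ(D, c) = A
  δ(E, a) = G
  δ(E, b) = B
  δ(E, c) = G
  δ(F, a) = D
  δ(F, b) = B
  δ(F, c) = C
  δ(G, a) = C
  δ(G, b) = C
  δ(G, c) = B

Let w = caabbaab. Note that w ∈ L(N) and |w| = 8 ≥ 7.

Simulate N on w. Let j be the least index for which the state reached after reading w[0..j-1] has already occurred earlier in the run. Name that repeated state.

C

Run of N on w = c a a b b a a b:
  step 0: A  (start)
  step 1: C  (read c: A→C)
  step 2: C  (read a: C→C)   ← first repeat (C seen earlier)
  step 3: C  (read a: C→C)
  step 4: G  (read b: C→G)
  step 5: C  (read b: G→C)
  step 6: C  (read a: C→C)
  step 7: C  (read a: C→C)
  step 8: G  (read b: C→G)

The earliest repeat is at step j = 2: N is in C, which it already visited at step i = 1.
The DFA has 7 states, so the proof of the pumping lemma guarantees a repeated state among the first 7+1 visited; the segment between the two visits is the pumpable y.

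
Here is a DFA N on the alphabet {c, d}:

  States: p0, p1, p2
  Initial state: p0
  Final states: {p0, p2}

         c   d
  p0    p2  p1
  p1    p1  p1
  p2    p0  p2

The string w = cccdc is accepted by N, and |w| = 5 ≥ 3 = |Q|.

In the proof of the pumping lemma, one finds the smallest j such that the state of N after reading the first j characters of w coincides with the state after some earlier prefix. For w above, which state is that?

State sequence: p0 -c-> p2 -c-> p0 -c-> p2 -d-> p2 -c-> p0
First repeat at step 2: p0 was already visited.

The earliest repeat is at step j = 2: N is in p0, which it already visited at step i = 0.
The DFA has 3 states, so the proof of the pumping lemma guarantees a repeated state among the first 3+1 visited; the segment between the two visits is the pumpable y.

p0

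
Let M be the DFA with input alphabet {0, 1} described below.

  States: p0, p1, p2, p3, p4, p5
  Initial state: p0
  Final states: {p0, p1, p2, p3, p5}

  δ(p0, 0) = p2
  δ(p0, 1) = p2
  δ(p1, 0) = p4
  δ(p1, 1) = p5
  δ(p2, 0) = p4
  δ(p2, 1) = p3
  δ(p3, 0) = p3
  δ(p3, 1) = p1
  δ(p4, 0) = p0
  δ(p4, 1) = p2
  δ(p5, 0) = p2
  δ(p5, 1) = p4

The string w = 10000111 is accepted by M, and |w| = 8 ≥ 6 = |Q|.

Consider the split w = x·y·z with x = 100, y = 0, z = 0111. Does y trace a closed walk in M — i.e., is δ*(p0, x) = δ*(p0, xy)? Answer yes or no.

State sequence: p0 -1-> p2 -0-> p4 -0-> p0 -0-> p2

After x (step 3): p0. After xy (step 4): p2.
They differ (p0 ≠ p2), so y is not a cycle from the state after x; this split is not the one the pumping-lemma construction produces, and pumping y need not keep the string in L(M).

no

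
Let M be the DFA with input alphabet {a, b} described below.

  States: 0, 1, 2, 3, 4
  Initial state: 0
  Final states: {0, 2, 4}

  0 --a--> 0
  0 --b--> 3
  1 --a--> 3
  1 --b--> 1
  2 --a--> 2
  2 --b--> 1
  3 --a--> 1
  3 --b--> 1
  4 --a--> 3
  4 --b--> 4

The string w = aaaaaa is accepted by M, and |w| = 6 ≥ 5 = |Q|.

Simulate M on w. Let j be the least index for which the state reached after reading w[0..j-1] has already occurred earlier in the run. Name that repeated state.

State sequence: 0 -a-> 0 -a-> 0 -a-> 0 -a-> 0 -a-> 0 -a-> 0
First repeat at step 1: 0 was already visited.

The earliest repeat is at step j = 1: M is in 0, which it already visited at step i = 0.
Since M has 5 states, any run of length ≥ 5 visits 5+1 states, so by pigeonhole some state repeats within the first 5 steps — that repeat gives the pumpable loop.

0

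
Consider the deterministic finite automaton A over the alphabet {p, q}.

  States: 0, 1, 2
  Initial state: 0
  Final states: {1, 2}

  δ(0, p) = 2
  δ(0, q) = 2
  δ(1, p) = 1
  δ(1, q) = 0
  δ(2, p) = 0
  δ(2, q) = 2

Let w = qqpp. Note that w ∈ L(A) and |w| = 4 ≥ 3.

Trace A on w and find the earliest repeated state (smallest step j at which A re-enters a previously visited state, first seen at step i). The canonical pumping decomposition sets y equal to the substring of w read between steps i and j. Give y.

State sequence: 0 -q-> 2 -q-> 2 -p-> 0 -p-> 2
First repeat at step 2: 2 was already visited.

So i = 1, j = 2, giving x = w[0:1] = q, y = w[1:2] = q, z = w[2:4] = pp.
Check: |xy| = 2 ≤ 3 and |y| = 1 ≥ 1. Reading y takes A from 2 back to 2, so every xyⁱz is accepted.

q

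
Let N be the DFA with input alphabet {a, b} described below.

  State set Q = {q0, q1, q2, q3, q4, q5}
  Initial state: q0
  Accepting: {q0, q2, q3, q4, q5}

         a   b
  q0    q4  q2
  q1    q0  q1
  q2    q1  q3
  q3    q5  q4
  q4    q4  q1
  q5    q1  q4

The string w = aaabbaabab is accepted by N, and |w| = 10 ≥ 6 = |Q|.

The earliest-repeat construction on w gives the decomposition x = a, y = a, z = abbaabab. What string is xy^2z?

aaaabbaabab

xy^2z = a·a·a·abbaabab = aaaabbaabab.
Reading y = a takes N from q4 back to q4, so after x·y·y the machine is still in q4, and z then leads to the accepting state q2. Hence aaaabbaabab ∈ L(N).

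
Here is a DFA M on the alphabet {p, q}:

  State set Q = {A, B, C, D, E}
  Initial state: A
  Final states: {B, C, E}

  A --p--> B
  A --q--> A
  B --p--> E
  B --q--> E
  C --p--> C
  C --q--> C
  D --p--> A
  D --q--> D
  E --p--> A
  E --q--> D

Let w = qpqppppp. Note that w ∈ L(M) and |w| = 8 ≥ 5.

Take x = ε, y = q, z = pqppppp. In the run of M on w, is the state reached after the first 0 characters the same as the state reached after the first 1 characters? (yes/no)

yes

Run of M on the first 1 characters of w = q:
  step 0: A  (start)
  step 1: A  (read q: A→A)

After x (step 0): A. After xy (step 1): A.
They match, so y = q drives M around a cycle from A back to itself; pumping y any number of times keeps M in A before reading z, and xyⁱz ∈ L(M) for every i ≥ 0.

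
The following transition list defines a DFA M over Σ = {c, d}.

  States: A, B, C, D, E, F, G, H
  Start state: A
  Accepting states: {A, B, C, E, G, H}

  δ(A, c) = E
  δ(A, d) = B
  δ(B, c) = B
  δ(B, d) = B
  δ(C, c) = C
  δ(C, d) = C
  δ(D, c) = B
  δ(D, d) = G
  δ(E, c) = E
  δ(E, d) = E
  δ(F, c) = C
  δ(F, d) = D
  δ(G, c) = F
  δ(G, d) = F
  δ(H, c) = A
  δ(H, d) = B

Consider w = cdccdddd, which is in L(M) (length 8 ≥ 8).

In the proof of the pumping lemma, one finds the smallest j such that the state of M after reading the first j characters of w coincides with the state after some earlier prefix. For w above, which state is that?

E

State sequence: A -c-> E -d-> E -c-> E -c-> E -d-> E -d-> E -d-> E -d-> E
First repeat at step 2: E was already visited.

The earliest repeat is at step j = 2: M is in E, which it already visited at step i = 1.
With |Q| = 8, pigeonhole forces a state repeat no later than step 8; the substring read between the first and second visits to that state can be pumped.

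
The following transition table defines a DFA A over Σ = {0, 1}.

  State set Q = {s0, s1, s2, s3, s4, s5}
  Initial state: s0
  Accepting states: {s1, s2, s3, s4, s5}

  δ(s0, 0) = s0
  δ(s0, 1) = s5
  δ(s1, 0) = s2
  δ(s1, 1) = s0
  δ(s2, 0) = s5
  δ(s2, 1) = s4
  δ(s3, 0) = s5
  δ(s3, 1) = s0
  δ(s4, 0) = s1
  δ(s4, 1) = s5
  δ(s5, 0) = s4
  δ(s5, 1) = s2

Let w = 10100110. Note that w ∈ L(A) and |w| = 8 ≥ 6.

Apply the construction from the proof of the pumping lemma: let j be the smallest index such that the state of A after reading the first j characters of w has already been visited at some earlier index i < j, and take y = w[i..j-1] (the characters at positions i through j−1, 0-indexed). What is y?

Run of A on w = 1 0 1 0 0 1 1 0:
  step 0: s0  (start)
  step 1: s5  (read 1: s0→s5)
  step 2: s4  (read 0: s5→s4)
  step 3: s5  (read 1: s4→s5)   ← first repeat (s5 seen earlier)
  step 4: s4  (read 0: s5→s4)
  step 5: s1  (read 0: s4→s1)
  step 6: s0  (read 1: s1→s0)
  step 7: s5  (read 1: s0→s5)
  step 8: s4  (read 0: s5→s4)

So i = 1, j = 3, giving x = w[0:1] = 1, y = w[1:3] = 01, z = w[3:8] = 00110.
Check: |xy| = 3 ≤ 6 and |y| = 2 ≥ 1. Reading y takes A from s5 back to s5, so every xyⁱz is accepted.
Since A has 6 states, any run of length ≥ 6 visits 6+1 states, so by pigeonhole some state repeats within the first 6 steps — that repeat gives the pumpable loop.

01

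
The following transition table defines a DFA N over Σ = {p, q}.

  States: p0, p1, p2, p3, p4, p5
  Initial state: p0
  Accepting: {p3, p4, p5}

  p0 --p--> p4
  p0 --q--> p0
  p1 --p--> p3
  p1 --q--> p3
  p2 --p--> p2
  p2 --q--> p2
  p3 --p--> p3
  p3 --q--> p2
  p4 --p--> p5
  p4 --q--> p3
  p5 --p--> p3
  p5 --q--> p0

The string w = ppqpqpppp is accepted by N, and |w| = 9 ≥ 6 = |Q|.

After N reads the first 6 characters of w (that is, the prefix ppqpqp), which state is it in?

p3

State sequence: p0 -p-> p4 -p-> p5 -q-> p0 -p-> p4 -q-> p3 -p-> p3

After reading 6 characters, N is in state p3.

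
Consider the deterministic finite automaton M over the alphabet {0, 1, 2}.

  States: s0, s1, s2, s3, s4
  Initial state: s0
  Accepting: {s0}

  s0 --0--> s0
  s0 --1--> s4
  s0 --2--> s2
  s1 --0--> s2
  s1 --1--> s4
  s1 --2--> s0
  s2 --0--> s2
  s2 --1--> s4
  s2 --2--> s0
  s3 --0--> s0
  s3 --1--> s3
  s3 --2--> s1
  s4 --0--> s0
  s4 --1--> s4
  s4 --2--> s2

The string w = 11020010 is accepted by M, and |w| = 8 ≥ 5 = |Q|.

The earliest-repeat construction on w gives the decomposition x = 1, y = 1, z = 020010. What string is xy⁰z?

1020010

xy⁰z = xz = 1·020010 = 1020010.
Reading y = 1 takes M from s4 back to s4, so after x the machine is still in s4, and z then leads to the accepting state s0. Hence 1020010 ∈ L(M).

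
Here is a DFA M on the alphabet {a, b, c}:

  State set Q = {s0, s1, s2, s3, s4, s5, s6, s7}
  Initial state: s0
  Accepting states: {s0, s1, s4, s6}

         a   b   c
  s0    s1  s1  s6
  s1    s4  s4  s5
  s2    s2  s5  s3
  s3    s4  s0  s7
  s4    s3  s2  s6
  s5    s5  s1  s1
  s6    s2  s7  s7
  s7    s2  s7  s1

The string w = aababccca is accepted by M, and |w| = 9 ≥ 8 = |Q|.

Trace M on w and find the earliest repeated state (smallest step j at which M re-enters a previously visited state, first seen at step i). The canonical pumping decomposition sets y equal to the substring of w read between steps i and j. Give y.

State sequence: s0 -a-> s1 -a-> s4 -b-> s2 -a-> s2 -b-> s5 -c-> s1 -c-> s5 -c-> s1 -a-> s4
First repeat at step 4: s2 was already visited.

So i = 3, j = 4, giving x = w[0:3] = aab, y = w[3:4] = a, z = w[4:9] = bccca.
Check: |xy| = 4 ≤ 8 and |y| = 1 ≥ 1. Reading y takes M from s2 back to s2, so every xyⁱz is accepted.
Pumping length from the standard proof: p = 8 (the number of states). The repeated state found above gives |xy| = j ≤ 8 and |y| = j − i ≥ 1.

a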